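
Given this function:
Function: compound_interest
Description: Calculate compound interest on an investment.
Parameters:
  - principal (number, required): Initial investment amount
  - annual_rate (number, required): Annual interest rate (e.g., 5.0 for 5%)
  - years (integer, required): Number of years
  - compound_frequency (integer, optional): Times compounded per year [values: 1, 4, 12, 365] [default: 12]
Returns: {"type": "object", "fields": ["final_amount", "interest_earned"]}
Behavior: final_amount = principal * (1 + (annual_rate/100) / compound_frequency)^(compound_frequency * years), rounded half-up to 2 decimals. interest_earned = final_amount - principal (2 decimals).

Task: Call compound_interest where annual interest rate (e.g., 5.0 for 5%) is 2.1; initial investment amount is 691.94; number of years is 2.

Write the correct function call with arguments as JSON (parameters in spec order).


Mapping each described value to its parameter name:
  'Annual interest rate (e.g., 5.0 for 5%)' -> annual_rate = 2.1
  'Initial investment amount' -> principal = 691.94
  'Number of years' -> years = 2
compound_interest({"principal": 691.94, "annual_rate": 2.1, "years": 2})


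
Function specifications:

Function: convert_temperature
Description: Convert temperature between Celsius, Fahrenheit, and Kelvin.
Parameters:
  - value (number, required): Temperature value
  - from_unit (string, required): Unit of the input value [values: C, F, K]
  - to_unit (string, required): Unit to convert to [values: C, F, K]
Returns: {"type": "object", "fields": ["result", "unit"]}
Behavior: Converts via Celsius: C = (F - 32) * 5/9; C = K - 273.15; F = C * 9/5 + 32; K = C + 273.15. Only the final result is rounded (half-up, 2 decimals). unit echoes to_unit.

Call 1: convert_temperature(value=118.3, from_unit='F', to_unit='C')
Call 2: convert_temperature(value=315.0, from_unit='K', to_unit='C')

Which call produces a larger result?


Call 1:
  To C: (118.3 - 32) * 5/9 = 47.944444
  Target is C: 47.944444
  Round to 2 decimals: 47.94
  -> 47.94 C
Call 2:
  To C: 315 - 273.15 = 41.85
  Target is C: 41.85
  Round to 2 decimals: 41.85
  -> 41.85 C
Call 1 (47.94 C)


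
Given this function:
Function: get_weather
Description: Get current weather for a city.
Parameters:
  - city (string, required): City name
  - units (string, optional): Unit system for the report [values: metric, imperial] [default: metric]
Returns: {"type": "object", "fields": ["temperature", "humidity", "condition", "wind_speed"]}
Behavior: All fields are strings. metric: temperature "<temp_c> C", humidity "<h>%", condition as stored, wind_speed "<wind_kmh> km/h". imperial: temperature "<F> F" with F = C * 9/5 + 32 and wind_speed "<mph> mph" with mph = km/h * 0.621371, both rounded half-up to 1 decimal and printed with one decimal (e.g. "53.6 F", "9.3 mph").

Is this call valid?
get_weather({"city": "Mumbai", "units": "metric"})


Checking all required parameters present and types match... All valid.
Valid


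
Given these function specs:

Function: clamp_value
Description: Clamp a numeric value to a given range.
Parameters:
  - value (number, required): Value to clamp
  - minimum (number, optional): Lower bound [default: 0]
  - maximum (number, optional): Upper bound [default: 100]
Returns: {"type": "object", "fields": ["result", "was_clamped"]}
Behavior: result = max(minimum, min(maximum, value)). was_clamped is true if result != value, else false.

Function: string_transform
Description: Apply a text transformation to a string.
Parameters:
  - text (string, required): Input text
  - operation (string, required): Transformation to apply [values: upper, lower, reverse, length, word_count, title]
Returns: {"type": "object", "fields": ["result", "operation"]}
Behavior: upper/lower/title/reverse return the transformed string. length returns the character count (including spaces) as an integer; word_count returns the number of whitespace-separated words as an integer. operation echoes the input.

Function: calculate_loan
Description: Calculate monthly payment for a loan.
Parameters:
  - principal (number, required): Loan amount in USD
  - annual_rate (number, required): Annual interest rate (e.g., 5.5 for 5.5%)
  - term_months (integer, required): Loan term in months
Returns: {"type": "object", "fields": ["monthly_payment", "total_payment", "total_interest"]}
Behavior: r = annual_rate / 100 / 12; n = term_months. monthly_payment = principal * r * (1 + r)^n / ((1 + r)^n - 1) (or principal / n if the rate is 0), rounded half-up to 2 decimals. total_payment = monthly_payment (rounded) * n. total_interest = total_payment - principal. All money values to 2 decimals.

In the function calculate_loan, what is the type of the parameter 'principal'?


The calculate_loan spec declares:
  - principal (number, required): Loan amount in USD
Type:
number


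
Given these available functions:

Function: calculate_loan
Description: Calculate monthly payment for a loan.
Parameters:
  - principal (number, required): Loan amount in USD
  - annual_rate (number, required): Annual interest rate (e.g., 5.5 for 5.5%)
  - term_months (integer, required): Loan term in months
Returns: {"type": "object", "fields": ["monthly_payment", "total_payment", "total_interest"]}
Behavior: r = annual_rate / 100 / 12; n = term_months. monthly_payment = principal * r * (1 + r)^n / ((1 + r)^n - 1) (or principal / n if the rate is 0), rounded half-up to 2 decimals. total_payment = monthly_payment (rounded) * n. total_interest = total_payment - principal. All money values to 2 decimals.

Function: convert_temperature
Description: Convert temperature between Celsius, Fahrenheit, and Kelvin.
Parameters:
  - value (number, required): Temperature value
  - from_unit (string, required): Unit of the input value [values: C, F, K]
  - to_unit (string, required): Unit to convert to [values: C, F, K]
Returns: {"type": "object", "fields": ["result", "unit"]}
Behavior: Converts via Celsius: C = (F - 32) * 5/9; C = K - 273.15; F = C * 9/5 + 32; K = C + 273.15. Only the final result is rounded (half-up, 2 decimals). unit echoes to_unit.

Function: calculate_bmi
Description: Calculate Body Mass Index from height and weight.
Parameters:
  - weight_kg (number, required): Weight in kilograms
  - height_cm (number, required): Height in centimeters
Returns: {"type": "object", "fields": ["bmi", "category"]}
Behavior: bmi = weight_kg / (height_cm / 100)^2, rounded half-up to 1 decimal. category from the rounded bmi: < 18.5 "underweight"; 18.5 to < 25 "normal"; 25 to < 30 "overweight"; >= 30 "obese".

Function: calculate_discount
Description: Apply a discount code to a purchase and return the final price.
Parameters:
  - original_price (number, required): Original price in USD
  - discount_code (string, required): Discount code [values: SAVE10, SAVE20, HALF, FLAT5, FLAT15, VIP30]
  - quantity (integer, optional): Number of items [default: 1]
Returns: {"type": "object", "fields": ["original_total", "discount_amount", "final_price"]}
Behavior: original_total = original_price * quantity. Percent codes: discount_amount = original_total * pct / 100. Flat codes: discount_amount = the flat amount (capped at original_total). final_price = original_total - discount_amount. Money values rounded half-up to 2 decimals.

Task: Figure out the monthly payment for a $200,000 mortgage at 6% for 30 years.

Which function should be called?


The task needs a function whose description is: Calculate monthly payment for a loan.
calculate_loan


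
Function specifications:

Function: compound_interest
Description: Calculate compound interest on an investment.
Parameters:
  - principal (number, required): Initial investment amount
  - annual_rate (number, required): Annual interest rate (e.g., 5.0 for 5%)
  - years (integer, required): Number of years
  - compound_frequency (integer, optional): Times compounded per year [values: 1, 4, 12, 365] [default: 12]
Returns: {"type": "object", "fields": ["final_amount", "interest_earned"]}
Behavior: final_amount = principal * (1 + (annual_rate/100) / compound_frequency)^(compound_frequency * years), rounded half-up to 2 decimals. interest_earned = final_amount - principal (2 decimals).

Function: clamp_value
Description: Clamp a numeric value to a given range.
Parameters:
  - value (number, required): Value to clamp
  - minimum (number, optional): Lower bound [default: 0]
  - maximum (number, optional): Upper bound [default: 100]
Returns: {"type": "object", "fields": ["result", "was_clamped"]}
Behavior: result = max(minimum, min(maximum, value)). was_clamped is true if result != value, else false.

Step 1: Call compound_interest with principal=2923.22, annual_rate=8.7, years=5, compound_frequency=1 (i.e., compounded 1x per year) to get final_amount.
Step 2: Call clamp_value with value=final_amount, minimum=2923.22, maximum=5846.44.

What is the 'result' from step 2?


Step 1: compound_interest
  rate per period = 8.7/100/1 = 0.087 (keep full precision); periods = 1 * 5 = 5
  (1 + 0.087)^5 = 1.51756646
  final_amount = 2923.22 * 1.51756646 = 4436.180636 -> 4436.18
  interest_earned = 4436.18 - 2923.22 = 1512.96
  -> final_amount = 4436.18
Step 2: clamp_value(value=4436.18, minimum=2923.22, maximum=5846.44)
  result = max(2923.22, min(5846.44, 4436.18)) = max(2923.22, 4436.18) = 4436.18
  was_clamped = (4436.18 != 4436.18) = false
  -> result = 4436.18
4436.18


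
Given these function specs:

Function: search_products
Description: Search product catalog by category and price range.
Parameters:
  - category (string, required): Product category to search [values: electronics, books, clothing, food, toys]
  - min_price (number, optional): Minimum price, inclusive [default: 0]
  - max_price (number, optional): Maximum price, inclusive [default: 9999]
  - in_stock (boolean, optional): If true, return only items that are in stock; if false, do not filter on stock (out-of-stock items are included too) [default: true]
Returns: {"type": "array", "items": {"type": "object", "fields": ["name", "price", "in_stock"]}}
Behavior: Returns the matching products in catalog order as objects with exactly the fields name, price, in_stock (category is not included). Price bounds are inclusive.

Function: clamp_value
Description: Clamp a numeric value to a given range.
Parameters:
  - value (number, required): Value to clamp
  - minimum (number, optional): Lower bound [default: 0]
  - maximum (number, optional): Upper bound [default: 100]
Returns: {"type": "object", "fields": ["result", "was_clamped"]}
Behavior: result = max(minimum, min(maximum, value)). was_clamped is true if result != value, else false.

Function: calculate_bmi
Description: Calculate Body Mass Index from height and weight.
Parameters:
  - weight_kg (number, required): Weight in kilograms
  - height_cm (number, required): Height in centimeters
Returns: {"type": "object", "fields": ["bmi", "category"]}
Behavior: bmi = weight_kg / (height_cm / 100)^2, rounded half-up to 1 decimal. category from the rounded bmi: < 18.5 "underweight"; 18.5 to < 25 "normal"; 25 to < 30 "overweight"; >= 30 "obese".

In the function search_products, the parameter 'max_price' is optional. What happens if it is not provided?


The search_products spec declares:
  - max_price (number, optional): Maximum price, inclusive [default: 9999]
It defaults to 9999


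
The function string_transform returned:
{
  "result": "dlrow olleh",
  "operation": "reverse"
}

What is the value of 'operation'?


reverse


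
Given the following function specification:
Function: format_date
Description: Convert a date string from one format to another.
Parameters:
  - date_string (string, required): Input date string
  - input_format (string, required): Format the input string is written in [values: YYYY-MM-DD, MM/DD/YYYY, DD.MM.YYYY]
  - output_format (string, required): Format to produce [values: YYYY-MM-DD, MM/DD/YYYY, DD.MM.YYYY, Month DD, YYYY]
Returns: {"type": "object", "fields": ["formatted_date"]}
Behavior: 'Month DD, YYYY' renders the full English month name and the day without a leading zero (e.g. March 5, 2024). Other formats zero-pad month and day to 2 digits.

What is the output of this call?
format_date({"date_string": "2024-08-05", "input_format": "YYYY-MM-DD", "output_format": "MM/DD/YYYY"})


Parse '2024-08-05' as YYYY-MM-DD: year=2024, month=8, day=5
Render as MM/DD/YYYY: 08/05/2024
Output:
{"formatted_date": "08/05/2024"}


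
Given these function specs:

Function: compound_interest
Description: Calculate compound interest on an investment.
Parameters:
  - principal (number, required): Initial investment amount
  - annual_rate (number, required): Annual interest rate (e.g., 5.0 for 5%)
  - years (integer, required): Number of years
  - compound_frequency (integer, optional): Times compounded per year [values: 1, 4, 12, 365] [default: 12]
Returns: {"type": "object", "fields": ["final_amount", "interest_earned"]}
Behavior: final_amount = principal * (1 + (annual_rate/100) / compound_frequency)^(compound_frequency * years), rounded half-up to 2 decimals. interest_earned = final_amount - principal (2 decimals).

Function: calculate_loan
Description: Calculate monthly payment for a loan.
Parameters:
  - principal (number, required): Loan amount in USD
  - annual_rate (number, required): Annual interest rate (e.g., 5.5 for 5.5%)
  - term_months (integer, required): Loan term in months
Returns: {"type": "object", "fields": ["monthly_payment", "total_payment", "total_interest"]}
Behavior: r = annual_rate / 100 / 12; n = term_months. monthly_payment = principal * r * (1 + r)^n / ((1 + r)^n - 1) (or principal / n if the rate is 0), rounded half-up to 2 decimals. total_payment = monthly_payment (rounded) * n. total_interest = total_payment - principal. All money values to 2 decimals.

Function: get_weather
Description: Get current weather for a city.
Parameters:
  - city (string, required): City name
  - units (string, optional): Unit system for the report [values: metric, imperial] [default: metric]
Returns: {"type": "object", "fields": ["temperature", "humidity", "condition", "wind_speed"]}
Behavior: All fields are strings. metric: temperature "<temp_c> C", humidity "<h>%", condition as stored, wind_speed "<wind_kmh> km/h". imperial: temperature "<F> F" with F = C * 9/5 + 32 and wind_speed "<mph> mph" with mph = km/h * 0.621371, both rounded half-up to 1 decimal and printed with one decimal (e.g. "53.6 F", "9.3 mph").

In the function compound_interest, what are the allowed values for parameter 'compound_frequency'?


The compound_interest spec declares:
  - compound_frequency (integer, optional): Times compounded per year [values: 1, 4, 12, 365] [default: 12]
Allowed values:
1, 4, 12, 365


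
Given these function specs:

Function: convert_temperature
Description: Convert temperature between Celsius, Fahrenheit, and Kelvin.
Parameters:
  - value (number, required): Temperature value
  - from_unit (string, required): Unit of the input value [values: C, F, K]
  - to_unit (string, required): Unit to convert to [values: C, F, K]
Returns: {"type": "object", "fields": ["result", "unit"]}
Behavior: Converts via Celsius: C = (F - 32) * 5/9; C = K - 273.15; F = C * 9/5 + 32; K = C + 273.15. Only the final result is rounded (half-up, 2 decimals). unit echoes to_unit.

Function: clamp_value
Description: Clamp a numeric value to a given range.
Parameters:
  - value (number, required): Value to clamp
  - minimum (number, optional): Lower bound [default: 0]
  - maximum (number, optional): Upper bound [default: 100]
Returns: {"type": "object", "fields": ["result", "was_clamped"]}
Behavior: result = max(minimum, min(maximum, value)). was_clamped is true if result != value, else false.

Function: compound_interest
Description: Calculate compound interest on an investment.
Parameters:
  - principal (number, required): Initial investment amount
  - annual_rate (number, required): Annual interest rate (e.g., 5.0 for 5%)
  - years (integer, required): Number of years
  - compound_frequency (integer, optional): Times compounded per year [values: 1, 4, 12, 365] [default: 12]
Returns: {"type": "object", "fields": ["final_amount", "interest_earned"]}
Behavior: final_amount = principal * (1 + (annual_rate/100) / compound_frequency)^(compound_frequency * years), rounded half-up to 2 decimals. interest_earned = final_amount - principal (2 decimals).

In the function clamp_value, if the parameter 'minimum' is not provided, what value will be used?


The clamp_value spec declares:
  - minimum (number, optional): Lower bound [default: 0]
Default:
0


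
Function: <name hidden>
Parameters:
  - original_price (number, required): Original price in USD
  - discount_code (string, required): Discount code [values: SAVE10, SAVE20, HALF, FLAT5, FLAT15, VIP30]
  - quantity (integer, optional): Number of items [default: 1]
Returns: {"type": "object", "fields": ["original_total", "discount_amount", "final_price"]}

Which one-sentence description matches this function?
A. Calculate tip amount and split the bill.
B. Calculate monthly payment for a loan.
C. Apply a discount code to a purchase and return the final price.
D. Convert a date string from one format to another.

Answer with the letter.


Parameters original_price, discount_code, quantity and return ["original_total", "discount_amount", "final_price"] fit: Apply a discount code to a purchase and return the final price.
C


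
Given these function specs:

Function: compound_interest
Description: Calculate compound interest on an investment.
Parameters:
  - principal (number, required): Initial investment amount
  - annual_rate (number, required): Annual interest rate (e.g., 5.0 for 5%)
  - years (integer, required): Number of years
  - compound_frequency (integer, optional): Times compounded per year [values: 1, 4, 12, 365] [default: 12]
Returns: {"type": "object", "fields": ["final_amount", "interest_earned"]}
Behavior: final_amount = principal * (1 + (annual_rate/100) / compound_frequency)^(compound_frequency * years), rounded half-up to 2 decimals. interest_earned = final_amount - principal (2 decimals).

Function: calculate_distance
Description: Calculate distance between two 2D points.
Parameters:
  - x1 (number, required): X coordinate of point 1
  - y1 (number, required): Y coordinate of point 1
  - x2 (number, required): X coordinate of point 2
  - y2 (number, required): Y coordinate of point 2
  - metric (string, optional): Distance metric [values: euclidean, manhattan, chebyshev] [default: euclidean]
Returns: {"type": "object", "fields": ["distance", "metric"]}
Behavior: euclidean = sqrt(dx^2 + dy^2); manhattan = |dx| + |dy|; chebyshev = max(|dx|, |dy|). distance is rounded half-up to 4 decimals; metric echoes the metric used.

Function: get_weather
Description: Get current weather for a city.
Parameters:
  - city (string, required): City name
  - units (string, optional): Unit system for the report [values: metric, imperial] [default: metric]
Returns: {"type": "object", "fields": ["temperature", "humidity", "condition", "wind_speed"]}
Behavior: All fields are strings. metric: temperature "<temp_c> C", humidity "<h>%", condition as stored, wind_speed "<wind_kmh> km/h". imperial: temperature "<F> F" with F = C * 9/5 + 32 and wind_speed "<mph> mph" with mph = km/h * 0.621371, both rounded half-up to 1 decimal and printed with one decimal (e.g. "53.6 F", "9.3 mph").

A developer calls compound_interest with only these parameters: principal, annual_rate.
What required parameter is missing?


Required parameters: principal, annual_rate, years
Provided: principal, annual_rate
Missing: years
years


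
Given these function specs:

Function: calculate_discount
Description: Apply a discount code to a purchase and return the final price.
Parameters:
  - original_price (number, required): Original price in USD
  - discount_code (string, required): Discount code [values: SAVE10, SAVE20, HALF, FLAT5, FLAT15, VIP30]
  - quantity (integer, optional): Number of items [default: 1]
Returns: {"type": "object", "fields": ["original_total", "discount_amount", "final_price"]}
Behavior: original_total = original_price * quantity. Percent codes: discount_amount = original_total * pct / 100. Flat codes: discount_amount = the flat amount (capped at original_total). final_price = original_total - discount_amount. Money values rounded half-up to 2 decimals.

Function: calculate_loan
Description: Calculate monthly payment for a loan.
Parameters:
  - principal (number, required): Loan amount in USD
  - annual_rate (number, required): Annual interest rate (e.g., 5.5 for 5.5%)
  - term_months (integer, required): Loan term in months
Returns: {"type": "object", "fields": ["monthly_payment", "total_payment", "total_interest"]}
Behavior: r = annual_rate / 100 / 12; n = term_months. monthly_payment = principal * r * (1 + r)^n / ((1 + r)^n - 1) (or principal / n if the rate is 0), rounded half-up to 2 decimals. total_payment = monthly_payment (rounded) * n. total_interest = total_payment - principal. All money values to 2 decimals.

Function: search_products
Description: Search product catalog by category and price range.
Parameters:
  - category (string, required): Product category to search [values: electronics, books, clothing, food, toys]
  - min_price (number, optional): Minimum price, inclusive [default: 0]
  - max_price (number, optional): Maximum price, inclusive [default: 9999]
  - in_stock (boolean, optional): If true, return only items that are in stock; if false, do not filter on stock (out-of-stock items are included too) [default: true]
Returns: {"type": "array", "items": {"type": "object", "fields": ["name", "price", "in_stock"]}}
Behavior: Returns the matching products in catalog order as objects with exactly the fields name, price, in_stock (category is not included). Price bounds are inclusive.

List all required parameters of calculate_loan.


Parameters of calculate_loan and their required/optional flag:
  principal: required
  annual_rate: required
  term_months: required
annual_rate, principal, term_months


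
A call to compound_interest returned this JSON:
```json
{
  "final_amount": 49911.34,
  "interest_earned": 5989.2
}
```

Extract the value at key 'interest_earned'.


5989.2


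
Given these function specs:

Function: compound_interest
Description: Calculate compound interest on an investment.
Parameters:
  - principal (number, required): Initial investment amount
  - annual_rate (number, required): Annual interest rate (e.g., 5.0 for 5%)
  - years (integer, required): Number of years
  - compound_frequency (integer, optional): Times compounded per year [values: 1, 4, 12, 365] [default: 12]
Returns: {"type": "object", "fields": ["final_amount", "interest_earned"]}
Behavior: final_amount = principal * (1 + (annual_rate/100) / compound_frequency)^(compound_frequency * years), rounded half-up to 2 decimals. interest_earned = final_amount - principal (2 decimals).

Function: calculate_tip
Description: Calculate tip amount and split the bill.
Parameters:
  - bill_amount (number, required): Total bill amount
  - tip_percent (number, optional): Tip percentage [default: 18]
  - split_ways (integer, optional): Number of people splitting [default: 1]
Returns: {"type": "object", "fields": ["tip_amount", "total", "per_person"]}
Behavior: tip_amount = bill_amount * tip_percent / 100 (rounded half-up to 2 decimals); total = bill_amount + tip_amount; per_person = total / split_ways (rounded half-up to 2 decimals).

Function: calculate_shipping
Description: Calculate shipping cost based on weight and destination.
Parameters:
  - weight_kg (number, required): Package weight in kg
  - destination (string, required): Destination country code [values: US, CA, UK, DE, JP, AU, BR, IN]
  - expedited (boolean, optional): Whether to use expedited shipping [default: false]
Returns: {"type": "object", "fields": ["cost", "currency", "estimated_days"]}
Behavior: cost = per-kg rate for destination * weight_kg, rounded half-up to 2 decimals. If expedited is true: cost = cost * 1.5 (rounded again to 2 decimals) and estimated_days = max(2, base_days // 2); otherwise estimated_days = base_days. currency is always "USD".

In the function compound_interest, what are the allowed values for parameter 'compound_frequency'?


The compound_interest spec declares:
  - compound_frequency (integer, optional): Times compounded per year [values: 1, 4, 12, 365] [default: 12]
Allowed values:
1, 4, 12, 365


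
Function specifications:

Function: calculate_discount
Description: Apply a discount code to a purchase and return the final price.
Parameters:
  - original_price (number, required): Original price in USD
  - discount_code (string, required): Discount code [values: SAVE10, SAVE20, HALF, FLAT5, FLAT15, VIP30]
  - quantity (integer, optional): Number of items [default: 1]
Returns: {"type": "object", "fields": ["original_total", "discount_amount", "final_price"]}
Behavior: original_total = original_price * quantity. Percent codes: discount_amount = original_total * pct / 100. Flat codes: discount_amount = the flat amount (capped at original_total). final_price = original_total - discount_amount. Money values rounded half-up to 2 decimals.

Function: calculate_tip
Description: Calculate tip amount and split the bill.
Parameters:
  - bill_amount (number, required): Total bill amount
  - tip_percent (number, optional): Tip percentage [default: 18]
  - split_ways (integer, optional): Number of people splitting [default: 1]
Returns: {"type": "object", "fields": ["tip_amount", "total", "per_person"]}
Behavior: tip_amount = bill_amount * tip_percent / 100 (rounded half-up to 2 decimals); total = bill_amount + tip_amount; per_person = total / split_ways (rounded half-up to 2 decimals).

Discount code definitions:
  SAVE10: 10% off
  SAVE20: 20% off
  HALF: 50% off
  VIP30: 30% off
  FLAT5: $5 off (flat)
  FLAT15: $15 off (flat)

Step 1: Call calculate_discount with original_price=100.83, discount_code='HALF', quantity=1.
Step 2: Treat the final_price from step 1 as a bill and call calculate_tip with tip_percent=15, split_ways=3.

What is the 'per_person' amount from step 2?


Step 1: calculate_discount(original_price=100.83, discount_code=HALF, quantity=1)
  original_total = 100.83 * 1 = 100.83
  HALF = 50% off: discount_amount = 100.83 * 50/100 = 50.415 -> 50.42
  final_price = 100.83 - 50.42 = 50.41
  -> final_price = 50.41
Step 2: calculate_tip(bill_amount=50.41, tip_percent=15, split_ways=3)
  tip_amount = 50.41 * 15/100 = 7.5615 -> 7.56
  total = 50.41 + 7.56 = 57.97
  per_person = 57.97 / 3 = 19.323333 -> 19.32
  -> per_person = 19.32
$19.32


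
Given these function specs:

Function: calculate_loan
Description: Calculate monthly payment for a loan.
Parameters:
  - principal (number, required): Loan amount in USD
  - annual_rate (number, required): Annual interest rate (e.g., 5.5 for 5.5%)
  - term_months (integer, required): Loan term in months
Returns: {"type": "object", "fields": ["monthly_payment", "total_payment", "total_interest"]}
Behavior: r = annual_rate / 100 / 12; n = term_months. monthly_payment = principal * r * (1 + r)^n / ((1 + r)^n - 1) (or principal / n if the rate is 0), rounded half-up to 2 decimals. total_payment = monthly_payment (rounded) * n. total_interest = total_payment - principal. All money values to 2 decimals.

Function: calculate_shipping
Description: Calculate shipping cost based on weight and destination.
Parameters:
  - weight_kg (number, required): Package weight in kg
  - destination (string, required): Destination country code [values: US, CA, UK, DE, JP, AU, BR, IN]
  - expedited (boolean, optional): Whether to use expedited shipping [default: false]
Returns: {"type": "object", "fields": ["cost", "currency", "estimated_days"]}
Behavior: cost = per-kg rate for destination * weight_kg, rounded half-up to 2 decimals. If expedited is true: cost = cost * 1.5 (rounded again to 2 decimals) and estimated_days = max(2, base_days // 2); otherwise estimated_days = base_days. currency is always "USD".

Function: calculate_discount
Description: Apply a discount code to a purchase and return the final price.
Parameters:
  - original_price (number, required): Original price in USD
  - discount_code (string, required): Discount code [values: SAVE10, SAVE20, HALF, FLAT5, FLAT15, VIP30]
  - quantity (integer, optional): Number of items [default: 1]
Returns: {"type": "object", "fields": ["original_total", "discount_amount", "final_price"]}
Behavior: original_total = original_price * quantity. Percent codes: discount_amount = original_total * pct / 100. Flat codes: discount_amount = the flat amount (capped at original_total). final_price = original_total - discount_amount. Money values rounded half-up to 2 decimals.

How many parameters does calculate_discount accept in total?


Parameters of calculate_discount: original_price (required), discount_code (required), quantity (optional)
Total:
3


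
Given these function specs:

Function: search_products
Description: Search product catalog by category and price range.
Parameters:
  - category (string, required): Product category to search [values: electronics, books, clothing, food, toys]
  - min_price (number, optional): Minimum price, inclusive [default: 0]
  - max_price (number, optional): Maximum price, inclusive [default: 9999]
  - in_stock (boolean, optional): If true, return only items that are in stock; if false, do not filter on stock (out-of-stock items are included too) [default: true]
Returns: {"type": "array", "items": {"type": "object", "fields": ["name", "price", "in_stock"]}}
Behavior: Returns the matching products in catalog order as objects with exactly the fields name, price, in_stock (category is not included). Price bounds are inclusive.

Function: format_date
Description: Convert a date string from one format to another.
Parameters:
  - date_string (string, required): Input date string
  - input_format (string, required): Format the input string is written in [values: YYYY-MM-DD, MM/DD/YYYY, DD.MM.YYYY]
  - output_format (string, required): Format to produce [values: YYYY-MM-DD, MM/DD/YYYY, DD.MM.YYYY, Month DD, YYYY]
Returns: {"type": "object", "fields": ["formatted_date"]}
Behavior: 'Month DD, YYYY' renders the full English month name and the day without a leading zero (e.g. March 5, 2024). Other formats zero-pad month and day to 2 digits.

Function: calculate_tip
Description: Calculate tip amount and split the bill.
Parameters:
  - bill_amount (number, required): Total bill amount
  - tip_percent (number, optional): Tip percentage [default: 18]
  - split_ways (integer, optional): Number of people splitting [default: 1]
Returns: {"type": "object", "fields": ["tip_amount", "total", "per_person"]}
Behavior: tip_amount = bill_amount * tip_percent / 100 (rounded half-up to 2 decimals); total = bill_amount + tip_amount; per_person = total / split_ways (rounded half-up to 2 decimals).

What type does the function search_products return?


The search_products spec declares Returns: {"type": "array", "items": {"type": "object", "fields": ["name", "price", "in_stock"]}}
Type:
array


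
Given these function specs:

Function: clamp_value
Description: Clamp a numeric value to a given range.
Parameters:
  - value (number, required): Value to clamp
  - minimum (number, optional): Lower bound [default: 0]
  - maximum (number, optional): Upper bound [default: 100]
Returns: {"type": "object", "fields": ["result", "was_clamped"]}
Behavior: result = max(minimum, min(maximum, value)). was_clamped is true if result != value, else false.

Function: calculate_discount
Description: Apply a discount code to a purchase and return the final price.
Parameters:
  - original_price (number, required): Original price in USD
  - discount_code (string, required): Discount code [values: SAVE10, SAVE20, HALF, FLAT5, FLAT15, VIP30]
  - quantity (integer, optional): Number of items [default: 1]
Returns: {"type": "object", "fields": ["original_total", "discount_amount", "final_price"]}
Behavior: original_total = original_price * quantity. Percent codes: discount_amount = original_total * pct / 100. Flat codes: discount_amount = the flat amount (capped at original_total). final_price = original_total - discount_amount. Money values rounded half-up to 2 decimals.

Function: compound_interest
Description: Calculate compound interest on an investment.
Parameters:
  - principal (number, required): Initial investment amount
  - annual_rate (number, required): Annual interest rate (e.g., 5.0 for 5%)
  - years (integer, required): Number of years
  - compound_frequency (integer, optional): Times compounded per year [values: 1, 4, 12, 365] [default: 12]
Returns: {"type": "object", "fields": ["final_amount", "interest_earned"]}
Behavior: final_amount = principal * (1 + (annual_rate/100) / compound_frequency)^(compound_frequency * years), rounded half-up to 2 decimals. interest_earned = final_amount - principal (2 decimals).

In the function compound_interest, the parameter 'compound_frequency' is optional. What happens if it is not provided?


The compound_interest spec declares:
  - compound_frequency (integer, optional): Times compounded per year [values: 1, 4, 12, 365] [default: 12]
It defaults to 12


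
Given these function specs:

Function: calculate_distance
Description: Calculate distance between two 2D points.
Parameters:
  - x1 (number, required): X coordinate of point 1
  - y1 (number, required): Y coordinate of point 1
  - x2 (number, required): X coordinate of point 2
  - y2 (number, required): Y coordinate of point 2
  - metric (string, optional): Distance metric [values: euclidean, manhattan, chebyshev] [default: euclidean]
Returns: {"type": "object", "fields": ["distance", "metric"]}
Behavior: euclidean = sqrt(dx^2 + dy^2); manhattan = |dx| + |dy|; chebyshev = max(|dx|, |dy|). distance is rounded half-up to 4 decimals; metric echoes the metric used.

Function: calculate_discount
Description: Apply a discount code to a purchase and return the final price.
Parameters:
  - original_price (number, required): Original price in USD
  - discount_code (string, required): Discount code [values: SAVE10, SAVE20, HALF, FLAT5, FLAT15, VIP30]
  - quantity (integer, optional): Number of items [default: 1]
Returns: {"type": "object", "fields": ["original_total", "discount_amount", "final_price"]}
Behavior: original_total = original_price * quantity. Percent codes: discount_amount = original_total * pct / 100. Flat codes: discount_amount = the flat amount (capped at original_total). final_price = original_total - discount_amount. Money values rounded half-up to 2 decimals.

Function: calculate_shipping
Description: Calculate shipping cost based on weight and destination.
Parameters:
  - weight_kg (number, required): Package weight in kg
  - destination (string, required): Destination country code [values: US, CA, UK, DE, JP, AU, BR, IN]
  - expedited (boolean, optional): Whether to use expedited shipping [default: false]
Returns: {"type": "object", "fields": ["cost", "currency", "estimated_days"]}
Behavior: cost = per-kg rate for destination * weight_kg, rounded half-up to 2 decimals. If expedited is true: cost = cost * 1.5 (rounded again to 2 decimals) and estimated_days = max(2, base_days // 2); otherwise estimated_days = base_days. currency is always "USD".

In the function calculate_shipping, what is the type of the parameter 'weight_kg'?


The calculate_shipping spec declares:
  - weight_kg (number, required): Package weight in kg
Type:
number


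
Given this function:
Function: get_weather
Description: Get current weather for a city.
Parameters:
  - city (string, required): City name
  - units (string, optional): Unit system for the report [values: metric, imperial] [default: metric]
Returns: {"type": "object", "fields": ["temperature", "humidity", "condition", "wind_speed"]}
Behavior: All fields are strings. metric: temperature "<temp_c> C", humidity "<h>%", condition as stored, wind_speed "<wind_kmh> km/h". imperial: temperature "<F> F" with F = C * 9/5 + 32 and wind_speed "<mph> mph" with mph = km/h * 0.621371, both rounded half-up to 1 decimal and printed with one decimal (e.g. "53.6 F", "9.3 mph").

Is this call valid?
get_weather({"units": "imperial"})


Checking required parameters...
Missing required parameter: city
Invalid - missing required parameter 'city'


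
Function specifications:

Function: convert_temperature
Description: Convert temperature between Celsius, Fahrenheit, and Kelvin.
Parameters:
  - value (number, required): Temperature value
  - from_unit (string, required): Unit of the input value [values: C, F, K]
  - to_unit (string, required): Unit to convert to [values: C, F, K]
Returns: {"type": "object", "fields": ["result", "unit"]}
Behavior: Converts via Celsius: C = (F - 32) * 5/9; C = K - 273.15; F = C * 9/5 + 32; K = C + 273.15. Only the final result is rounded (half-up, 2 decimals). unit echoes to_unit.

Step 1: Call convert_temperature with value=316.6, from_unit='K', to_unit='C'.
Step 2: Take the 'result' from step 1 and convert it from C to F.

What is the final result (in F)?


Step 1: convert_temperature(value=316.6, from_unit=K, to_unit=C)
  To C: 316.6 - 273.15 = 43.45
  Target is C: 43.45
  Round to 2 decimals: 43.45
  -> result = 43.45 C
Step 2: convert_temperature(value=43.45, from_unit=C, to_unit=F)
  Input already in C: 43.45
  To F: 43.45 * 9/5 + 32 = 110.21
  Round to 2 decimals: 110.21
  -> result = 110.21 F
110.21 F


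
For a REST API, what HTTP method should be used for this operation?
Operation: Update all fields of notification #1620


GET = read, POST = create, PUT = update/replace, DELETE = remove
This operation is an update/replace.
PUT


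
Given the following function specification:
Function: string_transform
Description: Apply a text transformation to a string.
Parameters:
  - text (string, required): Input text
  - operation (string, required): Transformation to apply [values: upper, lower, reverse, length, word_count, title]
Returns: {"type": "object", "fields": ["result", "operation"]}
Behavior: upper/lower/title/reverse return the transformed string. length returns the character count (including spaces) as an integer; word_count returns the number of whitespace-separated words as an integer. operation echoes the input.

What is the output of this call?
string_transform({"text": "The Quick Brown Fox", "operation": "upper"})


upper('The Quick Brown Fox') = 'THE QUICK BROWN FOX'
Output:
{"result": "THE QUICK BROWN FOX", "operation": "upper"}


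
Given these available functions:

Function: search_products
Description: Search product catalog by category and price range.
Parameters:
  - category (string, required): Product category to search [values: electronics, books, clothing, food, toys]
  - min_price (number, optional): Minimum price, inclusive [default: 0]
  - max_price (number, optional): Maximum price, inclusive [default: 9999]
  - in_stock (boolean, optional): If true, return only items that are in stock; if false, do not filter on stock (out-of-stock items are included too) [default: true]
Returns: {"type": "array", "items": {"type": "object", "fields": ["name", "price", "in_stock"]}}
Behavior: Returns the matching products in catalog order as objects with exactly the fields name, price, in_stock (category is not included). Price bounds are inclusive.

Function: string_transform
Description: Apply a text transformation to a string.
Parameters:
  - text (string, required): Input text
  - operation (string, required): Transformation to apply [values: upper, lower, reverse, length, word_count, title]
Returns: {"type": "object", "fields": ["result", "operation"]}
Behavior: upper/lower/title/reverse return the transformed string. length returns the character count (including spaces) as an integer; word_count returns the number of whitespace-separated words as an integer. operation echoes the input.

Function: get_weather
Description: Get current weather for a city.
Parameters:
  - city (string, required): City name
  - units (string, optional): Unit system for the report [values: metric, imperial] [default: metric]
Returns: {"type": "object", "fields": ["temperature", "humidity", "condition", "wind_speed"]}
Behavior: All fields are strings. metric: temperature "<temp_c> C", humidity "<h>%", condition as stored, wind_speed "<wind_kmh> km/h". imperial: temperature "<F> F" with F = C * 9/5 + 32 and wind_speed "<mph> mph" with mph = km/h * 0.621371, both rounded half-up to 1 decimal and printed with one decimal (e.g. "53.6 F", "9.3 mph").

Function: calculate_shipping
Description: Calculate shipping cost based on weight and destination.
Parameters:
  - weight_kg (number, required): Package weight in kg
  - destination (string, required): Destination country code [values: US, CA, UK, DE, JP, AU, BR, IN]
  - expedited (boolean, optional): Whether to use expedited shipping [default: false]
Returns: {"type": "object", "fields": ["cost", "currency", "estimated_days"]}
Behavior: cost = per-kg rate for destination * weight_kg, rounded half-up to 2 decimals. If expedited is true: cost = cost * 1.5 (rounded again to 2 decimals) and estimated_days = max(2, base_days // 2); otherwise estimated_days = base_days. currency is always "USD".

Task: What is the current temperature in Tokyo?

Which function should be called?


The task needs a function whose description is: Get current weather for a city.
get_weather
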